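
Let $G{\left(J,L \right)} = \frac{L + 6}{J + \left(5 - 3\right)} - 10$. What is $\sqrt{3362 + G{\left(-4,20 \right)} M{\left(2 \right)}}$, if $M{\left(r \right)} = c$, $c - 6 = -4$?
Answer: $2 \sqrt{829} \approx 57.585$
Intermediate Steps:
$c = 2$ ($c = 6 - 4 = 2$)
$M{\left(r \right)} = 2$
$G{\left(J,L \right)} = -10 + \frac{6 + L}{2 + J}$ ($G{\left(J,L \right)} = \frac{6 + L}{J + 2} - 10 = \frac{6 + L}{2 + J} - 10 = -10 + \frac{6 + L}{2 + J}$)
$\sqrt{3362 + G{\left(-4,20 \right)} M{\left(2 \right)}} = \sqrt{3362 + \frac{-14 + 20 - -40}{2 - 4} \cdot 2} = \sqrt{3362 + \frac{-14 + 20 + 40}{-2} \cdot 2} = \sqrt{3362 + \left(- \frac{1}{2}\right) 46 \cdot 2} = \sqrt{3362 - 46} = \sqrt{3316} = 2 \sqrt{829}$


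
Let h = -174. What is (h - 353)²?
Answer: 277729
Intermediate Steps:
(h - 353)² = (-174 - 353)² = (-527)² = 277729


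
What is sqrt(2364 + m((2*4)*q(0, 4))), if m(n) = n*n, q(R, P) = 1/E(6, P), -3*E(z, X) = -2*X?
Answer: sqrt(2373) ≈ 48.713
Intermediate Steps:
E(z, X) = 2*X/3 (E(z, X) = -(-2)*X/3 = 2*X/3)
q(R, P) = 3/(2*P) (q(R, P) = 1/(2*P/3) = 3/(2*P))
m(n) = n**2
sqrt(2364 + m((2*4)*q(0, 4))) = sqrt(2364 + ((2*4)*((3/2)/4))**2) = sqrt(2364 + (8*((3/2)*(1/4)))**2) = sqrt(2364 + (8*(3/8))**2) = sqrt(2364 + 3**2) = sqrt(2364 + 9) = sqrt(2373)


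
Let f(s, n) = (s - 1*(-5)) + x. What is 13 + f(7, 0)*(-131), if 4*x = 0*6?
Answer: -1559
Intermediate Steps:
x = 0 (x = (0*6)/4 = (¼)*0 = 0)
f(s, n) = 5 + s (f(s, n) = (s - 1*(-5)) + 0 = (s + 5) + 0 = (5 + s) + 0 = 5 + s)
13 + f(7, 0)*(-131) = 13 + (5 + 7)*(-131) = 13 + 12*(-131) = 13 - 1572 = -1559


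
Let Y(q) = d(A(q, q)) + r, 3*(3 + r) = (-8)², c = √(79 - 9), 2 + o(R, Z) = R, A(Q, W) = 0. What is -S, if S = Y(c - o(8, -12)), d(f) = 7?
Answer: -76/3 ≈ -25.333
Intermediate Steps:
o(R, Z) = -2 + R
c = √70 ≈ 8.3666
r = 55/3 (r = -3 + (⅓)*(-8)² = -3 + (⅓)*64 = -3 + 64/3 = 55/3 ≈ 18.333)
Y(q) = 76/3 (Y(q) = 7 + 55/3 = 76/3)
S = 76/3 ≈ 25.333
-S = -1*76/3 = -76/3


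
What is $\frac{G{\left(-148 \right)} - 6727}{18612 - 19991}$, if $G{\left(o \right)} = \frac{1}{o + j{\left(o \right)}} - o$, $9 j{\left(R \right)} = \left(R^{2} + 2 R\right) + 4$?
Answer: $\frac{44474037}{9322040} \approx 4.7709$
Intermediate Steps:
$j{\left(R \right)} = \frac{4}{9} + \frac{R^{2}}{9} + \frac{2 R}{9}$ ($j{\left(R \right)} = \frac{\left(R^{2} + 2 R\right) + 4}{9} = \frac{4 + R^{2} + 2 R}{9} = \frac{4}{9} + \frac{R^{2}}{9} + \frac{2 R}{9}$)
$G{\left(o \right)} = \frac{1}{\frac{4}{9} + \frac{o^{2}}{9} + \frac{11 o}{9}} - o$ ($G{\left(o \right)} = \frac{1}{o + \left(\frac{4}{9} + \frac{o^{2}}{9} + \frac{2 o}{9}\right)} - o = \frac{1}{\frac{4}{9} + \frac{o^{2}}{9} + \frac{11 o}{9}} - o$)
$\frac{G{\left(-148 \right)} - 6727}{18612 - 19991} = \frac{\frac{9 - \left(-148\right)^{3} - 11 \left(-148\right)^{2} - -592}{4 + \left(-148\right)^{2} + 11 \left(-148\right)} - 6727}{18612 - 19991} = \frac{\frac{9 - -3241792 - 240944 + 592}{4 + 21904 - 1628} - 6727}{-1379} = \left(\frac{9 + 3241792 - 240944 + 592}{20280} - 6727\right) \left(- \frac{1}{1379}\right) = \left(\frac{1}{20280} \cdot 3001449 - 6727\right) \left(- \frac{1}{1379}\right) = \left(\frac{1000483}{6760} - 6727\right) \left(- \frac{1}{1379}\right) = \left(- \frac{44474037}{6760}\right) \left(- \frac{1}{1379}\right) = \frac{44474037}{9322040}$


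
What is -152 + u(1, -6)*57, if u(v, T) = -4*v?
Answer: -380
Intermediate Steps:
-152 + u(1, -6)*57 = -152 - 4*1*57 = -152 - 4*57 = -152 - 228 = -380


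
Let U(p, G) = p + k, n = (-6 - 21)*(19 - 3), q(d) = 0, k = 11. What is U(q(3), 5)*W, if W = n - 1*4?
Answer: -4796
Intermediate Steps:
n = -432 (n = -27*16 = -432)
U(p, G) = 11 + p (U(p, G) = p + 11 = 11 + p)
W = -436 (W = -432 - 1*4 = -432 - 4 = -436)
U(q(3), 5)*W = (11 + 0)*(-436) = 11*(-436) = -4796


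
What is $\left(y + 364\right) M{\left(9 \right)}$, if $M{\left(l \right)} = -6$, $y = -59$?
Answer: $-1830$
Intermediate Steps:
$\left(y + 364\right) M{\left(9 \right)} = \left(-59 + 364\right) \left(-6\right) = 305 \left(-6\right) = -1830$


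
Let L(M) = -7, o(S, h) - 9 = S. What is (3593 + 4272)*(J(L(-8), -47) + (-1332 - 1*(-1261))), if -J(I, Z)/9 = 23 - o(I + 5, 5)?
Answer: -1690975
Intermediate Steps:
o(S, h) = 9 + S
J(I, Z) = -81 + 9*I (J(I, Z) = -9*(23 - (9 + (I + 5))) = -9*(23 - (9 + (5 + I))) = -9*(23 - (14 + I)) = -9*(23 + (-14 - I)) = -9*(9 - I) = -81 + 9*I)
(3593 + 4272)*(J(L(-8), -47) + (-1332 - 1*(-1261))) = (3593 + 4272)*((-81 + 9*(-7)) + (-1332 - 1*(-1261))) = 7865*((-81 - 63) + (-1332 + 1261)) = 7865*(-144 - 71) = 7865*(-215) = -1690975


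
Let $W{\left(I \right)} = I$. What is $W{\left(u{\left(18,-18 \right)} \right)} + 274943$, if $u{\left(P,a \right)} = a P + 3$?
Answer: $274622$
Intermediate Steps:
$u{\left(P,a \right)} = 3 + P a$ ($u{\left(P,a \right)} = P a + 3 = 3 + P a$)
$W{\left(u{\left(18,-18 \right)} \right)} + 274943 = \left(3 + 18 \left(-18\right)\right) + 274943 = \left(3 - 324\right) + 274943 = -321 + 274943 = 274622$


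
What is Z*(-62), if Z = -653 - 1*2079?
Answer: 169384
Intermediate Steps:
Z = -2732 (Z = -653 - 2079 = -2732)
Z*(-62) = -2732*(-62) = 169384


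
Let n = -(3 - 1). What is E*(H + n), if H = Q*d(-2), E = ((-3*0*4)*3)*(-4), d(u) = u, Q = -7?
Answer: 0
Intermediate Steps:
E = 0 (E = ((0*4)*3)*(-4) = (0*3)*(-4) = 0*(-4) = 0)
H = 14 (H = -7*(-2) = 14)
n = -2 (n = -1*2 = -2)
E*(H + n) = 0*(14 - 2) = 0*12 = 0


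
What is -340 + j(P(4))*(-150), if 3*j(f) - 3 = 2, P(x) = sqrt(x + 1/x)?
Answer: -590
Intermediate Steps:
j(f) = 5/3 (j(f) = 1 + (1/3)*2 = 1 + 2/3 = 5/3)
-340 + j(P(4))*(-150) = -340 + (5/3)*(-150) = -340 - 250 = -590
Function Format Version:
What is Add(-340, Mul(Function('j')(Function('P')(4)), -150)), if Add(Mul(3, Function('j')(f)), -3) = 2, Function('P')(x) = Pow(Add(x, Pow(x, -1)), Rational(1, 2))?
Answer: -590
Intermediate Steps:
Function('j')(f) = Rational(5, 3) (Function('j')(f) = Add(1, Mul(Rational(1, 3), 2)) = Add(1, Rational(2, 3)) = Rational(5, 3))
Add(-340, Mul(Function('j')(Function('P')(4)), -150)) = Add(-340, Mul(Rational(5, 3), -150)) = Add(-340, -250) = -590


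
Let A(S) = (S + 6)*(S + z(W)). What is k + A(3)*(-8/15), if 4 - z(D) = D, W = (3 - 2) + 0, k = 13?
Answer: -79/5 ≈ -15.800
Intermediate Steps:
W = 1 (W = 1 + 0 = 1)
z(D) = 4 - D
A(S) = (3 + S)*(6 + S) (A(S) = (S + 6)*(S + (4 - 1*1)) = (6 + S)*(S + (4 - 1)) = (6 + S)*(S + 3) = (6 + S)*(3 + S) = (3 + S)*(6 + S))
k + A(3)*(-8/15) = 13 + (18 + 3² + 9*3)*(-8/15) = 13 + (18 + 9 + 27)*(-8*1/15) = 13 + 54*(-8/15) = 13 - 144/5 = -79/5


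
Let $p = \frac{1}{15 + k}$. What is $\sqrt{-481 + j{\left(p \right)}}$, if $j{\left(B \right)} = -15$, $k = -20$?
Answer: $4 i \sqrt{31} \approx 22.271 i$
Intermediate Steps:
$p = - \frac{1}{5}$ ($p = \frac{1}{15 - 20} = \frac{1}{-5} = - \frac{1}{5} \approx -0.2$)
$\sqrt{-481 + j{\left(p \right)}} = \sqrt{-481 - 15} = \sqrt{-496} = 4 i \sqrt{31}$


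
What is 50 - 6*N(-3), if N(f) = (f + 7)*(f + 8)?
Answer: -70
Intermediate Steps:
N(f) = (7 + f)*(8 + f)
50 - 6*N(-3) = 50 - 6*(56 + (-3)² + 15*(-3)) = 50 - 6*(56 + 9 - 45) = 50 - 6*20 = 50 - 120 = -70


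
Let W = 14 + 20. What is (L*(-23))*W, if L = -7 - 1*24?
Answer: 24242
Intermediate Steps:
L = -31 (L = -7 - 24 = -31)
W = 34
(L*(-23))*W = -31*(-23)*34 = 713*34 = 24242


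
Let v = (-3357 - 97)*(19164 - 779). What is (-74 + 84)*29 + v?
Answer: -63501500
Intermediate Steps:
v = -63501790 (v = -3454*18385 = -63501790)
(-74 + 84)*29 + v = (-74 + 84)*29 - 63501790 = 10*29 - 63501790 = 290 - 63501790 = -63501500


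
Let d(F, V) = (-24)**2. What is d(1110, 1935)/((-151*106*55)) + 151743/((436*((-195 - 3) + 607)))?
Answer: 66740600283/78491983460 ≈ 0.85029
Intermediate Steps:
d(F, V) = 576
d(1110, 1935)/((-151*106*55)) + 151743/((436*((-195 - 3) + 607))) = 576/((-151*106*55)) + 151743/((436*((-195 - 3) + 607))) = 576/((-16006*55)) + 151743/((436*(-198 + 607))) = 576/(-880330) + 151743/((436*409)) = 576*(-1/880330) + 151743/178324 = -288/440165 + 151743*(1/178324) = -288/440165 + 151743/178324 = 66740600283/78491983460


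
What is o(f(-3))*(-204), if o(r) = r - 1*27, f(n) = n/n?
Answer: 5304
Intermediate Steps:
f(n) = 1
o(r) = -27 + r (o(r) = r - 27 = -27 + r)
o(f(-3))*(-204) = (-27 + 1)*(-204) = -26*(-204) = 5304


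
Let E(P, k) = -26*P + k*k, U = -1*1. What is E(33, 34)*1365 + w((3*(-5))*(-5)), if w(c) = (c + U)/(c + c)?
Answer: 30507787/75 ≈ 4.0677e+5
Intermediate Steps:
U = -1
E(P, k) = k**2 - 26*P (E(P, k) = -26*P + k**2 = k**2 - 26*P)
w(c) = (-1 + c)/(2*c) (w(c) = (c - 1)/(c + c) = (-1 + c)/((2*c)) = (-1 + c)*(1/(2*c)) = (-1 + c)/(2*c))
E(33, 34)*1365 + w((3*(-5))*(-5)) = (34**2 - 26*33)*1365 + (-1 + (3*(-5))*(-5))/(2*(((3*(-5))*(-5)))) = (1156 - 858)*1365 + (-1 - 15*(-5))/(2*((-15*(-5)))) = 298*1365 + (1/2)*(-1 + 75)/75 = 406770 + (1/2)*(1/75)*74 = 406770 + 37/75 = 30507787/75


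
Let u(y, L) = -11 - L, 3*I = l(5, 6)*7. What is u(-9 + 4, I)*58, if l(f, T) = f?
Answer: -3944/3 ≈ -1314.7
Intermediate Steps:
I = 35/3 (I = (5*7)/3 = (1/3)*35 = 35/3 ≈ 11.667)
u(-9 + 4, I)*58 = (-11 - 1*35/3)*58 = (-11 - 35/3)*58 = -68/3*58 = -3944/3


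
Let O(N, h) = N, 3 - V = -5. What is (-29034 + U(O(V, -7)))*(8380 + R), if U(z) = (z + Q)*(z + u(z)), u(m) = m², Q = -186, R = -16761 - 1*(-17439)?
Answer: -379077300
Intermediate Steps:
V = 8 (V = 3 - 1*(-5) = 3 + 5 = 8)
R = 678 (R = -16761 + 17439 = 678)
U(z) = (-186 + z)*(z + z²) (U(z) = (z - 186)*(z + z²) = (-186 + z)*(z + z²))
(-29034 + U(O(V, -7)))*(8380 + R) = (-29034 + 8*(-186 + 8² - 185*8))*(8380 + 678) = (-29034 + 8*(-186 + 64 - 1480))*9058 = (-29034 + 8*(-1602))*9058 = (-29034 - 12816)*9058 = -41850*9058 = -379077300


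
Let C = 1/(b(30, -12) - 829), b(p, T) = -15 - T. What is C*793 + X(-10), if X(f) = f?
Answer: -701/64 ≈ -10.953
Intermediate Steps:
C = -1/832 (C = 1/((-15 - 1*(-12)) - 829) = 1/((-15 + 12) - 829) = 1/(-3 - 829) = 1/(-832) = -1/832 ≈ -0.0012019)
C*793 + X(-10) = -1/832*793 - 10 = -61/64 - 10 = -701/64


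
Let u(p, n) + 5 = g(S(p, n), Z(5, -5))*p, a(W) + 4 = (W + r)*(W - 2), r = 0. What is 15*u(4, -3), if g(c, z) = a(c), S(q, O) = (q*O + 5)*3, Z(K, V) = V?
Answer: 28665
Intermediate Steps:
S(q, O) = 15 + 3*O*q (S(q, O) = (O*q + 5)*3 = (5 + O*q)*3 = 15 + 3*O*q)
a(W) = -4 + W*(-2 + W) (a(W) = -4 + (W + 0)*(W - 2) = -4 + W*(-2 + W))
g(c, z) = -4 + c² - 2*c
u(p, n) = -5 + p*(-34 + (15 + 3*n*p)² - 6*n*p) (u(p, n) = -5 + (-4 + (15 + 3*n*p)² - 2*(15 + 3*n*p))*p = -5 + (-4 + (15 + 3*n*p)² + (-30 - 6*n*p))*p = -5 + (-34 + (15 + 3*n*p)² - 6*n*p)*p = -5 + p*(-34 + (15 + 3*n*p)² - 6*n*p))
15*u(4, -3) = 15*(-5 + 4*(-34 + 9*(5 - 3*4)² - 6*(-3)*4)) = 15*(-5 + 4*(-34 + 9*(5 - 12)² + 72)) = 15*(-5 + 4*(-34 + 9*(-7)² + 72)) = 15*(-5 + 4*(-34 + 9*49 + 72)) = 15*(-5 + 4*(-34 + 441 + 72)) = 15*(-5 + 4*479) = 15*(-5 + 1916) = 15*1911 = 28665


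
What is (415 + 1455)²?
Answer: 3496900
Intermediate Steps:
(415 + 1455)² = 1870² = 3496900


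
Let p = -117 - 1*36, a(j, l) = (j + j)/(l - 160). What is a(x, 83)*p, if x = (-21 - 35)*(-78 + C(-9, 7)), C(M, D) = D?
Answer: 173808/11 ≈ 15801.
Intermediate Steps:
x = 3976 (x = (-21 - 35)*(-78 + 7) = -56*(-71) = 3976)
a(j, l) = 2*j/(-160 + l) (a(j, l) = (2*j)/(-160 + l) = 2*j/(-160 + l))
p = -153 (p = -117 - 36 = -153)
a(x, 83)*p = (2*3976/(-160 + 83))*(-153) = (2*3976/(-77))*(-153) = (2*3976*(-1/77))*(-153) = -1136/11*(-153) = 173808/11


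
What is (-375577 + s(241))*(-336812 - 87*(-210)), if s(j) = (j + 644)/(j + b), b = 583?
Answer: 49290323123573/412 ≈ 1.1964e+11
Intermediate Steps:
s(j) = (644 + j)/(583 + j) (s(j) = (j + 644)/(j + 583) = (644 + j)/(583 + j))
(-375577 + s(241))*(-336812 - 87*(-210)) = (-375577 + (644 + 241)/(583 + 241))*(-336812 - 87*(-210)) = (-375577 + 885/824)*(-336812 + 18270) = (-375577 + (1/824)*885)*(-318542) = (-375577 + 885/824)*(-318542) = -309474563/824*(-318542) = 49290323123573/412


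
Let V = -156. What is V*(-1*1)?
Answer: 156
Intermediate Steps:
V*(-1*1) = -(-156) = -156*(-1) = 156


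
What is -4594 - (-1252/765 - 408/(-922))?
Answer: -1619721898/352665 ≈ -4592.8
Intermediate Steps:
-4594 - (-1252/765 - 408/(-922)) = -4594 - (-1252*1/765 - 408*(-1/922)) = -4594 - (-1252/765 + 204/461) = -4594 - 1*(-421112/352665) = -4594 + 421112/352665 = -1619721898/352665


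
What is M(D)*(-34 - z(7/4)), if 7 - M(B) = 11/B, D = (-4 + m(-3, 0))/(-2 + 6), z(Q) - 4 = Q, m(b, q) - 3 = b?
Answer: -1431/2 ≈ -715.50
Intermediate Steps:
m(b, q) = 3 + b
z(Q) = 4 + Q
D = -1 (D = (-4 + (3 - 3))/(-2 + 6) = (-4 + 0)/4 = -4*¼ = -1)
M(B) = 7 - 11/B
M(D)*(-34 - z(7/4)) = (7 - 11/(-1))*(-34 - (4 + 7/4)) = (7 - 11*(-1))*(-34 - (4 + 7*(¼))) = (7 + 11)*(-34 - (4 + 7/4)) = 18*(-34 - 1*23/4) = 18*(-34 - 23/4) = 18*(-159/4) = -1431/2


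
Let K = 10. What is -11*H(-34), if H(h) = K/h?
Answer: 55/17 ≈ 3.2353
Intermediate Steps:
H(h) = 10/h
-11*H(-34) = -110/(-34) = -110*(-1)/34 = -11*(-5/17) = 55/17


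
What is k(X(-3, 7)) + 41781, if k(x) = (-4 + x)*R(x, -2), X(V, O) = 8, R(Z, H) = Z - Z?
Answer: 41781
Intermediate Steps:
R(Z, H) = 0
k(x) = 0 (k(x) = (-4 + x)*0 = 0)
k(X(-3, 7)) + 41781 = 0 + 41781 = 41781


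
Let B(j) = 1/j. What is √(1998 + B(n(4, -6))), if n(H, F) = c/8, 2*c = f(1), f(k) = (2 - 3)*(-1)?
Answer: √2014 ≈ 44.878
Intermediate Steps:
f(k) = 1 (f(k) = -1*(-1) = 1)
c = ½ (c = (½)*1 = ½ ≈ 0.50000)
n(H, F) = 1/16 (n(H, F) = (½)/8 = (½)*(⅛) = 1/16)
√(1998 + B(n(4, -6))) = √(1998 + 1/(1/16)) = √(1998 + 16) = √2014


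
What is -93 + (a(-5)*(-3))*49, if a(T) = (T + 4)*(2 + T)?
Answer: -534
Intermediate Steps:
a(T) = (2 + T)*(4 + T) (a(T) = (4 + T)*(2 + T) = (2 + T)*(4 + T))
-93 + (a(-5)*(-3))*49 = -93 + ((8 + (-5)² + 6*(-5))*(-3))*49 = -93 + ((8 + 25 - 30)*(-3))*49 = -93 + (3*(-3))*49 = -93 - 9*49 = -93 - 441 = -534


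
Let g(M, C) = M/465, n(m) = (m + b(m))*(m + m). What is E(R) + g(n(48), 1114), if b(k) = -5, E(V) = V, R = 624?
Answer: 98096/155 ≈ 632.88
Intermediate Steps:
n(m) = 2*m*(-5 + m) (n(m) = (m - 5)*(m + m) = (-5 + m)*(2*m) = 2*m*(-5 + m))
g(M, C) = M/465 (g(M, C) = M*(1/465) = M/465)
E(R) + g(n(48), 1114) = 624 + (2*48*(-5 + 48))/465 = 624 + (2*48*43)/465 = 624 + (1/465)*4128 = 624 + 1376/155 = 98096/155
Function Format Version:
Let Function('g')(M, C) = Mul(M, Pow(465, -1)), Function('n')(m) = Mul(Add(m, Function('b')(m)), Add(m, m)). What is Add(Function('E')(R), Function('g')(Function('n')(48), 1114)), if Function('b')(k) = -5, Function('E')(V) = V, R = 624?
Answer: Rational(98096, 155) ≈ 632.88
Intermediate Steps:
Function('n')(m) = Mul(2, m, Add(-5, m)) (Function('n')(m) = Mul(Add(m, -5), Add(m, m)) = Mul(Add(-5, m), Mul(2, m)) = Mul(2, m, Add(-5, m)))
Function('g')(M, C) = Mul(Rational(1, 465), M) (Function('g')(M, C) = Mul(M, Rational(1, 465)) = Mul(Rational(1, 465), M))
Add(Function('E')(R), Function('g')(Function('n')(48), 1114)) = Add(624, Mul(Rational(1, 465), Mul(2, 48, Add(-5, 48)))) = Add(624, Mul(Rational(1, 465), Mul(2, 48, 43))) = Add(624, Mul(Rational(1, 465), 4128)) = Add(624, Rational(1376, 155)) = Rational(98096, 155)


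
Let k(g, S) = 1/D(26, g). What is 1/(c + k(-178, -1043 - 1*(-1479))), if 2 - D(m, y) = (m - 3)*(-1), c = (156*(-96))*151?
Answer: -25/56534399 ≈ -4.4221e-7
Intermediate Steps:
c = -2261376 (c = -14976*151 = -2261376)
D(m, y) = -1 + m (D(m, y) = 2 - (m - 3)*(-1) = 2 - (-3 + m)*(-1) = 2 - (3 - m) = 2 + (-3 + m) = -1 + m)
k(g, S) = 1/25 (k(g, S) = 1/(-1 + 26) = 1/25)
1/(c + k(-178, -1043 - 1*(-1479))) = 1/(-2261376 + 1/25) = 1/(-56534399/25) = -25/56534399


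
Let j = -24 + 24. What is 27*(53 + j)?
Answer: 1431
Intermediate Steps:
j = 0
27*(53 + j) = 27*(53 + 0) = 27*53 = 1431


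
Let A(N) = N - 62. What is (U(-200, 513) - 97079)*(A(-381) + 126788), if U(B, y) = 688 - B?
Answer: -12153251895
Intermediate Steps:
A(N) = -62 + N
(U(-200, 513) - 97079)*(A(-381) + 126788) = ((688 - 1*(-200)) - 97079)*((-62 - 381) + 126788) = ((688 + 200) - 97079)*(-443 + 126788) = (888 - 97079)*126345 = -96191*126345 = -12153251895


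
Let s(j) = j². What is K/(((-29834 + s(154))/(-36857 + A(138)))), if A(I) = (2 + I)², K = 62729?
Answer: 1082514353/6118 ≈ 1.7694e+5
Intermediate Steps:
K/(((-29834 + s(154))/(-36857 + A(138)))) = 62729/(((-29834 + 154²)/(-36857 + (2 + 138)²))) = 62729/(((-29834 + 23716)/(-36857 + 140²))) = 62729/((-6118/(-36857 + 19600))) = 62729/((-6118/(-17257))) = 62729/((-6118*(-1/17257))) = 62729/(6118/17257) = 62729*(17257/6118) = 1082514353/6118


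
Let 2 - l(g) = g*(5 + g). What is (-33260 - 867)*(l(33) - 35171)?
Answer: 1243007721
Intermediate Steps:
l(g) = 2 - g*(5 + g)
(-33260 - 867)*(l(33) - 35171) = (-33260 - 867)*((2 - 1*33² - 5*33) - 35171) = -34127*((2 - 1*1089 - 165) - 35171) = -34127*((2 - 1089 - 165) - 35171) = -34127*(-1252 - 35171) = -34127*(-36423) = 1243007721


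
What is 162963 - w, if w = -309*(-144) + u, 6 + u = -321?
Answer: 118794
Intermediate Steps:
u = -327 (u = -6 - 321 = -327)
w = 44169 (w = -309*(-144) - 327 = 44496 - 327 = 44169)
162963 - w = 162963 - 1*44169 = 162963 - 44169 = 118794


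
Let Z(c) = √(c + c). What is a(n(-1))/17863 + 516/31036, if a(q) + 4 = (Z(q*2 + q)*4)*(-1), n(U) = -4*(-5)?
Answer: 2273291/138599017 - 8*√30/17863 ≈ 0.013949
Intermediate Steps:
n(U) = 20
Z(c) = √2*√c (Z(c) = √(2*c) = √2*√c)
a(q) = -4 - 4*√6*√q (a(q) = -4 + ((√2*√(q*2 + q))*4)*(-1) = -4 + ((√2*√(2*q + q))*4)*(-1) = -4 + ((√2*√(3*q))*4)*(-1) = -4 + ((√2*(√3*√q))*4)*(-1) = -4 + ((√6*√q)*4)*(-1) = -4 + (4*√6*√q)*(-1) = -4 - 4*√6*√q)
a(n(-1))/17863 + 516/31036 = (-4 - 4*√6*√20)/17863 + 516/31036 = (-4 - 4*√6*2*√5)*(1/17863) + 516*(1/31036) = (-4 - 8*√30)*(1/17863) + 129/7759 = (-4/17863 - 8*√30/17863) + 129/7759 = 2273291/138599017 - 8*√30/17863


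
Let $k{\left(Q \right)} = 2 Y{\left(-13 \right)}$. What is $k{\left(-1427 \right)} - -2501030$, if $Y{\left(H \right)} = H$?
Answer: $2501004$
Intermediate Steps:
$k{\left(Q \right)} = -26$ ($k{\left(Q \right)} = 2 \left(-13\right) = -26$)
$k{\left(-1427 \right)} - -2501030 = -26 - -2501030 = -26 + 2501030 = 2501004$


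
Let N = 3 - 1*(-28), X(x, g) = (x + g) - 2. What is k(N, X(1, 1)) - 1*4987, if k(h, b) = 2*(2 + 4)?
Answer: -4975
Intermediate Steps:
X(x, g) = -2 + g + x (X(x, g) = (g + x) - 2 = -2 + g + x)
N = 31 (N = 3 + 28 = 31)
k(h, b) = 12 (k(h, b) = 2*6 = 12)
k(N, X(1, 1)) - 1*4987 = 12 - 1*4987 = 12 - 4987 = -4975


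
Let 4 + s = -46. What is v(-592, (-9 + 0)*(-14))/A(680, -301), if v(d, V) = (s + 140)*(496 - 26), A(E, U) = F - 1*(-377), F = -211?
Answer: 21150/83 ≈ 254.82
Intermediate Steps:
s = -50 (s = -4 - 46 = -50)
A(E, U) = 166 (A(E, U) = -211 - 1*(-377) = -211 + 377 = 166)
v(d, V) = 42300 (v(d, V) = (-50 + 140)*(496 - 26) = 90*470 = 42300)
v(-592, (-9 + 0)*(-14))/A(680, -301) = 42300/166 = 42300*(1/166) = 21150/83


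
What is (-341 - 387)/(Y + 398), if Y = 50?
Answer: -13/8 ≈ -1.6250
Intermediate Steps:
(-341 - 387)/(Y + 398) = (-341 - 387)/(50 + 398) = -728/448 = -728*1/448 = -13/8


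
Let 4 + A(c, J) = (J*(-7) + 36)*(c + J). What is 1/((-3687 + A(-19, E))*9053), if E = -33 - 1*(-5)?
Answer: -1/132128535 ≈ -7.5684e-9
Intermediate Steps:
E = -28 (E = -33 + 5 = -28)
A(c, J) = -4 + (36 - 7*J)*(J + c) (A(c, J) = -4 + (J*(-7) + 36)*(c + J) = -4 + (-7*J + 36)*(J + c) = -4 + (36 - 7*J)*(J + c))
1/((-3687 + A(-19, E))*9053) = 1/(-3687 + (-4 - 7*(-28)² + 36*(-28) + 36*(-19) - 7*(-28)*(-19))*9053) = (1/9053)/(-3687 + (-4 - 7*784 - 1008 - 684 - 3724)) = (1/9053)/(-3687 + (-4 - 5488 - 1008 - 684 - 3724)) = (1/9053)/(-3687 - 10908) = (1/9053)/(-14595) = -1/14595*1/9053 = -1/132128535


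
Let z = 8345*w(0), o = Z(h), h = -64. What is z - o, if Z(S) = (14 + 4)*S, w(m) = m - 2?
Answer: -15538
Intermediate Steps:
w(m) = -2 + m
Z(S) = 18*S
o = -1152 (o = 18*(-64) = -1152)
z = -16690 (z = 8345*(-2 + 0) = 8345*(-2) = -16690)
z - o = -16690 - 1*(-1152) = -16690 + 1152 = -15538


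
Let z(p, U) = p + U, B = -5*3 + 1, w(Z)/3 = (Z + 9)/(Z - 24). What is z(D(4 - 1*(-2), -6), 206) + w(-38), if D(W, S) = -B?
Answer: 13727/62 ≈ 221.40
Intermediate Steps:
w(Z) = 3*(9 + Z)/(-24 + Z) (w(Z) = 3*((Z + 9)/(Z - 24)) = 3*((9 + Z)/(-24 + Z)) = 3*(9 + Z)/(-24 + Z))
B = -14 (B = -15 + 1 = -14)
D(W, S) = 14 (D(W, S) = -1*(-14) = 14)
z(p, U) = U + p
z(D(4 - 1*(-2), -6), 206) + w(-38) = (206 + 14) + 3*(9 - 38)/(-24 - 38) = 220 + 3*(-29)/(-62) = 220 + 3*(-1/62)*(-29) = 220 + 87/62 = 13727/62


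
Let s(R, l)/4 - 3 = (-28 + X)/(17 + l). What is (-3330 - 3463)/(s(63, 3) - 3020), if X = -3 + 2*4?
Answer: 33965/15063 ≈ 2.2549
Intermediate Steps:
X = 5 (X = -3 + 8 = 5)
s(R, l) = 12 - 92/(17 + l) (s(R, l) = 12 + 4*((-28 + 5)/(17 + l)) = 12 + 4*(-23/(17 + l)) = 12 - 92/(17 + l))
(-3330 - 3463)/(s(63, 3) - 3020) = (-3330 - 3463)/(4*(28 + 3*3)/(17 + 3) - 3020) = -6793/(4*(28 + 9)/20 - 3020) = -6793/(4*(1/20)*37 - 3020) = -6793/(37/5 - 3020) = -6793/(-15063/5) = -6793*(-5/15063) = 33965/15063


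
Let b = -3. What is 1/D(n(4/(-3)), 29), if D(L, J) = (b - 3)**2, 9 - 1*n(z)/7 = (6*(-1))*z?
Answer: 1/36 ≈ 0.027778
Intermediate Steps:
n(z) = 63 + 42*z (n(z) = 63 - 7*6*(-1)*z = 63 - (-42)*z = 63 + 42*z)
D(L, J) = 36 (D(L, J) = (-3 - 3)**2 = (-6)**2 = 36)
1/D(n(4/(-3)), 29) = 1/36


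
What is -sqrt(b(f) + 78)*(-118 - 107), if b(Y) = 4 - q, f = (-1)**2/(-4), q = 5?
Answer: 225*sqrt(77) ≈ 1974.4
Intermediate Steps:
f = -1/4 (f = 1*(-1/4) = -1/4 ≈ -0.25000)
b(Y) = -1 (b(Y) = 4 - 1*5 = 4 - 5 = -1)
-sqrt(b(f) + 78)*(-118 - 107) = -sqrt(-1 + 78)*(-118 - 107) = -sqrt(77)*(-225) = -(-225)*sqrt(77) = 225*sqrt(77)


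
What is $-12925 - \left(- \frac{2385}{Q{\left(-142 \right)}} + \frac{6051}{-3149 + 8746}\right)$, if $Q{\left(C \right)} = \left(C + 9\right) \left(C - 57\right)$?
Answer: $- \frac{1914802005047}{148135799} \approx -12926.0$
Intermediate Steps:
$Q{\left(C \right)} = \left(-57 + C\right) \left(9 + C\right)$ ($Q{\left(C \right)} = \left(9 + C\right) \left(-57 + C\right) = \left(-57 + C\right) \left(9 + C\right)$)
$-12925 - \left(- \frac{2385}{Q{\left(-142 \right)}} + \frac{6051}{-3149 + 8746}\right) = -12925 - \left(- \frac{2385}{-513 + \left(-142\right)^{2} - -6816} + \frac{6051}{-3149 + 8746}\right) = -12925 + \left(- \frac{6051}{5597} + \frac{2385}{-513 + 20164 + 6816}\right) = -12925 + \left(\left(-6051\right) \frac{1}{5597} + \frac{2385}{26467}\right) = -12925 + \left(- \frac{6051}{5597} + 2385 \cdot \frac{1}{26467}\right) = -12925 + \left(- \frac{6051}{5597} + \frac{2385}{26467}\right) = -12925 - \frac{146802972}{148135799} = - \frac{1914802005047}{148135799}$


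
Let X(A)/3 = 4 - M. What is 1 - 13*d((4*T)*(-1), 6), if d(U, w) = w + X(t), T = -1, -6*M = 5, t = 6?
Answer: -531/2 ≈ -265.50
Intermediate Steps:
M = -⅚ (M = -⅙*5 = -⅚ ≈ -0.83333)
X(A) = 29/2 (X(A) = 3*(4 - 1*(-⅚)) = 3*(4 + ⅚) = 3*(29/6) = 29/2)
d(U, w) = 29/2 + w (d(U, w) = w + 29/2 = 29/2 + w)
1 - 13*d((4*T)*(-1), 6) = 1 - 13*(29/2 + 6) = 1 - 13*41/2 = 1 - 533/2 = -531/2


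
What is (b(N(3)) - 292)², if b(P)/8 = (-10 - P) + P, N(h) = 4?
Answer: 138384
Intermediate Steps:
b(P) = -80 (b(P) = 8*((-10 - P) + P) = 8*(-10) = -80)
(b(N(3)) - 292)² = (-80 - 292)² = (-372)² = 138384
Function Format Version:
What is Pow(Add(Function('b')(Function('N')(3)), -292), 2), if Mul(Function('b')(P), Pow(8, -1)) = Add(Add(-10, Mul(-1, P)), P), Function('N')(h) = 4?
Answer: 138384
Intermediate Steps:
Function('b')(P) = -80 (Function('b')(P) = Mul(8, Add(Add(-10, Mul(-1, P)), P)) = Mul(8, -10) = -80)
Pow(Add(Function('b')(Function('N')(3)), -292), 2) = Pow(Add(-80, -292), 2) = Pow(-372, 2) = 138384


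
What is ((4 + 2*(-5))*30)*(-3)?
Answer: 540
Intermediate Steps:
((4 + 2*(-5))*30)*(-3) = ((4 - 10)*30)*(-3) = -6*30*(-3) = -180*(-3) = 540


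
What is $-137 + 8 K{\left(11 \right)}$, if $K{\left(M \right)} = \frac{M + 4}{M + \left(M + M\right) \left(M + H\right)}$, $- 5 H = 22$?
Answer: $- \frac{106397}{781} \approx -136.23$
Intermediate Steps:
$H = - \frac{22}{5}$ ($H = \left(- \frac{1}{5}\right) 22 = - \frac{22}{5} \approx -4.4$)
$K{\left(M \right)} = \frac{4 + M}{M + 2 M \left(- \frac{22}{5} + M\right)}$ ($K{\left(M \right)} = \frac{M + 4}{M + \left(M + M\right) \left(M - \frac{22}{5}\right)} = \frac{4 + M}{M + 2 M \left(- \frac{22}{5} + M\right)}$)
$-137 + 8 K{\left(11 \right)} = -137 + 8 \frac{5 \left(4 + 11\right)}{11 \left(-39 + 10 \cdot 11\right)} = -137 + 8 \cdot 5 \cdot \frac{1}{11} \frac{1}{-39 + 110} \cdot 15 = -137 + 8 \cdot 5 \cdot \frac{1}{11} \cdot \frac{1}{71} \cdot 15 = -137 + 8 \cdot \frac{75}{781} = -137 + \frac{600}{781} = - \frac{106397}{781}$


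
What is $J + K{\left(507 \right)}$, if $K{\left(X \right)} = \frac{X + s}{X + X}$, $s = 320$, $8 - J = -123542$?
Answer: $\frac{125280527}{1014} \approx 1.2355 \cdot 10^{5}$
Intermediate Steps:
$J = 123550$ ($J = 8 - -123542 = 8 + 123542 = 123550$)
$K{\left(X \right)} = \frac{320 + X}{2 X}$ ($K{\left(X \right)} = \frac{X + 320}{X + X} = \frac{320 + X}{2 X}$)
$J + K{\left(507 \right)} = 123550 + \frac{320 + 507}{2 \cdot 507} = 123550 + \frac{1}{2} \cdot \frac{1}{507} \cdot 827 = 123550 + \frac{827}{1014} = \frac{125280527}{1014}$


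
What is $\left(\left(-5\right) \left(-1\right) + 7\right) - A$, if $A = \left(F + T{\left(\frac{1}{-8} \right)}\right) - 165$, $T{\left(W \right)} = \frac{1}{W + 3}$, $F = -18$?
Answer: $\frac{4477}{23} \approx 194.65$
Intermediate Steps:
$T{\left(W \right)} = \frac{1}{3 + W}$
$A = - \frac{4201}{23}$ ($A = \left(-18 + \frac{1}{3 + \frac{1}{-8}}\right) - 165 = \left(-18 + \frac{1}{3 - \frac{1}{8}}\right) - 165 = \left(-18 + \frac{1}{\frac{23}{8}}\right) - 165 = \left(-18 + \frac{8}{23}\right) - 165 = - \frac{406}{23} - 165 = - \frac{4201}{23} \approx -182.65$)
$\left(\left(-5\right) \left(-1\right) + 7\right) - A = \left(\left(-5\right) \left(-1\right) + 7\right) - - \frac{4201}{23} = \left(5 + 7\right) + \frac{4201}{23} = 12 + \frac{4201}{23} = \frac{4477}{23}$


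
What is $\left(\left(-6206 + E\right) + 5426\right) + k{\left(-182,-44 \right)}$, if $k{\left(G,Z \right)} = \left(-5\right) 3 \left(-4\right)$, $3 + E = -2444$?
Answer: $-3167$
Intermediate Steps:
$E = -2447$ ($E = -3 - 2444 = -2447$)
$k{\left(G,Z \right)} = 60$ ($k{\left(G,Z \right)} = \left(-15\right) \left(-4\right) = 60$)
$\left(\left(-6206 + E\right) + 5426\right) + k{\left(-182,-44 \right)} = \left(\left(-6206 - 2447\right) + 5426\right) + 60 = \left(-8653 + 5426\right) + 60 = -3227 + 60 = -3167$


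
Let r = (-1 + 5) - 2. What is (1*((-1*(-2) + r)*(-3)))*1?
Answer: -12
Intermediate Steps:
r = 2 (r = 4 - 2 = 2)
(1*((-1*(-2) + r)*(-3)))*1 = (1*((-1*(-2) + 2)*(-3)))*1 = (1*((2 + 2)*(-3)))*1 = (1*(4*(-3)))*1 = (1*(-12))*1 = -12*1 = -12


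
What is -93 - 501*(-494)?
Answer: 247401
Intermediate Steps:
-93 - 501*(-494) = -93 + 247494 = 247401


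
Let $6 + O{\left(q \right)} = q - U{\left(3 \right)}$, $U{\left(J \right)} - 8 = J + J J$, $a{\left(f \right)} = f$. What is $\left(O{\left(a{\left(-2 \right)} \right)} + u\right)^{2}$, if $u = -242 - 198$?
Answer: $219024$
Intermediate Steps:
$u = -440$ ($u = -242 - 198 = -440$)
$U{\left(J \right)} = 8 + J + J^{2}$ ($U{\left(J \right)} = 8 + \left(J + J J\right) = 8 + \left(J + J^{2}\right) = 8 + J + J^{2}$)
$O{\left(q \right)} = -26 + q$ ($O{\left(q \right)} = -6 + \left(q - \left(8 + 3 + 3^{2}\right)\right) = -6 + \left(q - \left(8 + 3 + 9\right)\right) = -6 + \left(q - 20\right) = -6 + \left(-20 + q\right) = -26 + q$)
$\left(O{\left(a{\left(-2 \right)} \right)} + u\right)^{2} = \left(\left(-26 - 2\right) - 440\right)^{2} = \left(-28 - 440\right)^{2} = \left(-468\right)^{2} = 219024$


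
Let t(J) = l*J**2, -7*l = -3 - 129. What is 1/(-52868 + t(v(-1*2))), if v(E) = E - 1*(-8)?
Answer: -7/365324 ≈ -1.9161e-5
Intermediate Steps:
l = 132/7 (l = -(-3 - 129)/7 = -1/7*(-132) = 132/7 ≈ 18.857)
v(E) = 8 + E (v(E) = E + 8 = 8 + E)
t(J) = 132*J**2/7
1/(-52868 + t(v(-1*2))) = 1/(-52868 + 132*(8 - 1*2)**2/7) = 1/(-52868 + 132*(8 - 2)**2/7) = 1/(-52868 + (132/7)*6**2) = 1/(-52868 + (132/7)*36) = 1/(-52868 + 4752/7) = 1/(-365324/7) = -7/365324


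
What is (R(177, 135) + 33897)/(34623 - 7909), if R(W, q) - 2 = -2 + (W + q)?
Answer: 34209/26714 ≈ 1.2806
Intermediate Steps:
R(W, q) = W + q (R(W, q) = 2 + (-2 + (W + q)) = 2 + (-2 + W + q) = W + q)
(R(177, 135) + 33897)/(34623 - 7909) = ((177 + 135) + 33897)/(34623 - 7909) = (312 + 33897)/26714 = 34209*(1/26714) = 34209/26714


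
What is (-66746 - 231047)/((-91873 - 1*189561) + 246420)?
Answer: 297793/35014 ≈ 8.5050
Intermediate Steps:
(-66746 - 231047)/((-91873 - 1*189561) + 246420) = -297793/((-91873 - 189561) + 246420) = -297793/(-281434 + 246420) = -297793/(-35014) = -297793*(-1/35014) = 297793/35014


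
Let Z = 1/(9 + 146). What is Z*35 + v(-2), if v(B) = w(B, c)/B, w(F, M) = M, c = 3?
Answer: -79/62 ≈ -1.2742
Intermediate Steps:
Z = 1/155 ≈ 0.0064516
v(B) = 3/B
Z*35 + v(-2) = (1/155)*35 + 3/(-2) = 7/31 + 3*(-1/2) = 7/31 - 3/2 = -79/62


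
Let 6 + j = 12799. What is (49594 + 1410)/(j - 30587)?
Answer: -622/217 ≈ -2.8664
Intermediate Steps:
j = 12793 (j = -6 + 12799 = 12793)
(49594 + 1410)/(j - 30587) = (49594 + 1410)/(12793 - 30587) = 51004/(-17794) = 51004*(-1/17794) = -622/217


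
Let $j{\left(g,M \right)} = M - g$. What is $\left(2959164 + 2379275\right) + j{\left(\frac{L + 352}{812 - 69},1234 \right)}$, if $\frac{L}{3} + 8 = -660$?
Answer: $\frac{3967378691}{743} \approx 5.3397 \cdot 10^{6}$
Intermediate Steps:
$L = -2004$ ($L = -24 + 3 \left(-660\right) = -24 - 1980 = -2004$)
$\left(2959164 + 2379275\right) + j{\left(\frac{L + 352}{812 - 69},1234 \right)} = \left(2959164 + 2379275\right) + \left(1234 - \frac{-2004 + 352}{812 - 69}\right) = 5338439 + \left(1234 - - \frac{1652}{743}\right) = 5338439 + \left(1234 + \frac{1652}{743}\right) = 5338439 + \frac{918514}{743} = \frac{3967378691}{743}$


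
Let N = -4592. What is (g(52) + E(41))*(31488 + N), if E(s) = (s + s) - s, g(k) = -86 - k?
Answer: -2608912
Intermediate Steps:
E(s) = s (E(s) = 2*s - s = s)
(g(52) + E(41))*(31488 + N) = ((-86 - 1*52) + 41)*(31488 - 4592) = ((-86 - 52) + 41)*26896 = (-138 + 41)*26896 = -97*26896 = -2608912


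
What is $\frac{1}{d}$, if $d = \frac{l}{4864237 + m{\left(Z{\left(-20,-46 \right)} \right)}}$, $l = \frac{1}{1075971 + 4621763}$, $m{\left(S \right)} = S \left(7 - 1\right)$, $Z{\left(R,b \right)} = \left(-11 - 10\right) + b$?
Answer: $27712838049890$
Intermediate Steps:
$Z{\left(R,b \right)} = -21 + b$
$m{\left(S \right)} = 6 S$ ($m{\left(S \right)} = S 6 = 6 S$)
$l = \frac{1}{5697734} \approx 1.7551 \cdot 10^{-7}$
$d = \frac{1}{27712838049890}$ ($d = \frac{1}{5697734 \left(4864237 + 6 \left(-21 - 46\right)\right)} = \frac{1}{5697734 \left(4864237 + 6 \left(-67\right)\right)} = \frac{1}{5697734 \left(4864237 - 402\right)} = \frac{1}{5697734 \cdot 4863835} = \frac{1}{5697734} \cdot \frac{1}{4863835} = \frac{1}{27712838049890} \approx 3.6084 \cdot 10^{-14}$)
$\frac{1}{d} = \frac{1}{\frac{1}{27712838049890}} = 27712838049890$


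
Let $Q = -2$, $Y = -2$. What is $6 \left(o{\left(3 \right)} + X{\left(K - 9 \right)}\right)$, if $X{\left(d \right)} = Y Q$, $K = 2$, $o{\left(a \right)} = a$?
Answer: $42$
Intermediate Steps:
$X{\left(d \right)} = 4$ ($X{\left(d \right)} = \left(-2\right) \left(-2\right) = 4$)
$6 \left(o{\left(3 \right)} + X{\left(K - 9 \right)}\right) = 6 \left(3 + 4\right) = 6 \cdot 7 = 42$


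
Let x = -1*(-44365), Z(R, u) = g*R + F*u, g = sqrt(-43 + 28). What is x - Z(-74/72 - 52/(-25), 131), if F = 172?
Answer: 21833 - 947*I*sqrt(15)/900 ≈ 21833.0 - 4.0752*I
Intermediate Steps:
g = I*sqrt(15) (g = sqrt(-15) = I*sqrt(15) ≈ 3.873*I)
Z(R, u) = 172*u + I*R*sqrt(15) (Z(R, u) = (I*sqrt(15))*R + 172*u = I*R*sqrt(15) + 172*u = 172*u + I*R*sqrt(15))
x = 44365
x - Z(-74/72 - 52/(-25), 131) = 44365 - (172*131 + I*(-74/72 - 52/(-25))*sqrt(15)) = 44365 - (22532 + I*(-74*1/72 - 52*(-1/25))*sqrt(15)) = 44365 - (22532 + I*(-37/36 + 52/25)*sqrt(15)) = 44365 - (22532 + I*(947/900)*sqrt(15)) = 44365 - (22532 + 947*I*sqrt(15)/900) = 44365 + (-22532 - 947*I*sqrt(15)/900) = 21833 - 947*I*sqrt(15)/900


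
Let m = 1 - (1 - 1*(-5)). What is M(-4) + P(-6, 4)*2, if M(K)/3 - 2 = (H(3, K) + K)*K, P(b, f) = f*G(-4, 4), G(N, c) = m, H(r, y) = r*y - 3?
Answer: 194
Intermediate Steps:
H(r, y) = -3 + r*y
m = -5 (m = 1 - (1 + 5) = 1 - 1*6 = 1 - 6 = -5)
G(N, c) = -5
P(b, f) = -5*f (P(b, f) = f*(-5) = -5*f)
M(K) = 6 + 3*K*(-3 + 4*K) (M(K) = 6 + 3*(((-3 + 3*K) + K)*K) = 6 + 3*((-3 + 4*K)*K) = 6 + 3*(K*(-3 + 4*K)) = 6 + 3*K*(-3 + 4*K))
M(-4) + P(-6, 4)*2 = (6 - 9*(-4) + 12*(-4)²) - 5*4*2 = (6 + 36 + 12*16) - 20*2 = (6 + 36 + 192) - 40 = 234 - 40 = 194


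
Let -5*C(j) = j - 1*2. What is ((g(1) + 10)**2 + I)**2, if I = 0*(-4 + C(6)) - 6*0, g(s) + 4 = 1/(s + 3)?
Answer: 390625/256 ≈ 1525.9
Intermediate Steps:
C(j) = 2/5 - j/5 (C(j) = -(j - 1*2)/5 = -(j - 2)/5 = -(-2 + j)/5 = 2/5 - j/5)
g(s) = -4 + 1/(3 + s) (g(s) = -4 + 1/(s + 3) = -4 + 1/(3 + s))
I = 0 (I = 0*(-4 + (2/5 - 1/5*6)) - 6*0 = 0*(-4 + (2/5 - 6/5)) + 0 = 0*(-4 - 4/5) + 0 = 0*(-24/5) + 0 = 0 + 0 = 0)
((g(1) + 10)**2 + I)**2 = (((-11 - 4*1)/(3 + 1) + 10)**2 + 0)**2 = (((-11 - 4)/4 + 10)**2 + 0)**2 = (((1/4)*(-15) + 10)**2 + 0)**2 = ((-15/4 + 10)**2 + 0)**2 = ((25/4)**2 + 0)**2 = (625/16 + 0)**2 = (625/16)**2 = 390625/256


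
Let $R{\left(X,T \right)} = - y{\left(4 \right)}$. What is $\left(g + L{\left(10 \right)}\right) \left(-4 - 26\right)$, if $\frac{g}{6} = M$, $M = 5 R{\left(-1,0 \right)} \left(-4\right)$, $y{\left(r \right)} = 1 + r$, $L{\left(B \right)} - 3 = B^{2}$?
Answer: $-21090$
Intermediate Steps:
$L{\left(B \right)} = 3 + B^{2}$
$R{\left(X,T \right)} = -5$ ($R{\left(X,T \right)} = - (1 + 4) = \left(-1\right) 5 = -5$)
$M = 100$ ($M = 5 \left(-5\right) \left(-4\right) = \left(-25\right) \left(-4\right) = 100$)
$g = 600$ ($g = 6 \cdot 100 = 600$)
$\left(g + L{\left(10 \right)}\right) \left(-4 - 26\right) = \left(600 + \left(3 + 10^{2}\right)\right) \left(-4 - 26\right) = \left(600 + \left(3 + 100\right)\right) \left(-30\right) = \left(600 + 103\right) \left(-30\right) = 703 \left(-30\right) = -21090$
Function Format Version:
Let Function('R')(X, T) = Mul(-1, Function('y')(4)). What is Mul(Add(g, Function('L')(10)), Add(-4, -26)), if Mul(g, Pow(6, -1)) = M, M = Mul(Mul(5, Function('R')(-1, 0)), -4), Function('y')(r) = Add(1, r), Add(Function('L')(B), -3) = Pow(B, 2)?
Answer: -21090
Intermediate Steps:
Function('L')(B) = Add(3, Pow(B, 2))
Function('R')(X, T) = -5 (Function('R')(X, T) = Mul(-1, Add(1, 4)) = Mul(-1, 5) = -5)
M = 100 (M = Mul(Mul(5, -5), -4) = Mul(-25, -4) = 100)
g = 600 (g = Mul(6, 100) = 600)
Mul(Add(g, Function('L')(10)), Add(-4, -26)) = Mul(Add(600, Add(3, Pow(10, 2))), Add(-4, -26)) = Mul(Add(600, Add(3, 100)), -30) = Mul(Add(600, 103), -30) = Mul(703, -30) = -21090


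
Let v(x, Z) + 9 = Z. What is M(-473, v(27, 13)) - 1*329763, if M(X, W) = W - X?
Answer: -329286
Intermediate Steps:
v(x, Z) = -9 + Z
M(-473, v(27, 13)) - 1*329763 = ((-9 + 13) - 1*(-473)) - 1*329763 = (4 + 473) - 329763 = 477 - 329763 = -329286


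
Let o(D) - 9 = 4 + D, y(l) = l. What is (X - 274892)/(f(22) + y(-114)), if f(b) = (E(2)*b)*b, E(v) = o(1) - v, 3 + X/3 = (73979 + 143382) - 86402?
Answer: 58988/2847 ≈ 20.719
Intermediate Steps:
o(D) = 13 + D (o(D) = 9 + (4 + D) = 13 + D)
X = 392868 (X = -9 + 3*((73979 + 143382) - 86402) = -9 + 3*(217361 - 86402) = -9 + 3*130959 = -9 + 392877 = 392868)
E(v) = 14 - v (E(v) = (13 + 1) - v = 14 - v)
f(b) = 12*b² (f(b) = ((14 - 1*2)*b)*b = ((14 - 2)*b)*b = (12*b)*b = 12*b²)
(X - 274892)/(f(22) + y(-114)) = (392868 - 274892)/(12*22² - 114) = 117976/(12*484 - 114) = 117976/(5808 - 114) = 117976/5694 = 117976*(1/5694) = 58988/2847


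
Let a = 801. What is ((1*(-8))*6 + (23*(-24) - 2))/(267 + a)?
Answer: -301/534 ≈ -0.56367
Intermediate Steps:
((1*(-8))*6 + (23*(-24) - 2))/(267 + a) = ((1*(-8))*6 + (23*(-24) - 2))/(267 + 801) = (-8*6 + (-552 - 2))/1068 = (-48 - 554)*(1/1068) = -602*1/1068 = -301/534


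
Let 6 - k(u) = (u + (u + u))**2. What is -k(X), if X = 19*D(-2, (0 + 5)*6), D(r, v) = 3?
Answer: 29235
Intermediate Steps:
X = 57 (X = 19*3 = 57)
k(u) = 6 - 9*u**2 (k(u) = 6 - (u + (u + u))**2 = 6 - (u + 2*u)**2 = 6 - (3*u)**2 = 6 - 9*u**2)
-k(X) = -(6 - 9*57**2) = -(6 - 9*3249) = -(6 - 29241) = -1*(-29235) = 29235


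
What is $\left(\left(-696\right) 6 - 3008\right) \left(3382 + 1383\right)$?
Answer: $-34231760$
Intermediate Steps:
$\left(\left(-696\right) 6 - 3008\right) \left(3382 + 1383\right) = \left(-4176 - 3008\right) 4765 = \left(-7184\right) 4765 = -34231760$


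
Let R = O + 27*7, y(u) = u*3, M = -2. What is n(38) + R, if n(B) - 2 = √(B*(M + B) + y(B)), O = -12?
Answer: 179 + √1482 ≈ 217.50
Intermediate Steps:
y(u) = 3*u
R = 177 (R = -12 + 27*7 = -12 + 189 = 177)
n(B) = 2 + √(3*B + B*(-2 + B)) (n(B) = 2 + √(B*(-2 + B) + 3*B) = 2 + √(3*B + B*(-2 + B)))
n(38) + R = (2 + √(38*(1 + 38))) + 177 = (2 + √(38*39)) + 177 = (2 + √1482) + 177 = 179 + √1482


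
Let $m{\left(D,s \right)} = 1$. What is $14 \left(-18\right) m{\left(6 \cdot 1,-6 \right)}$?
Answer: $-252$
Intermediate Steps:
$14 \left(-18\right) m{\left(6 \cdot 1,-6 \right)} = 14 \left(-18\right) 1 = \left(-252\right) 1 = -252$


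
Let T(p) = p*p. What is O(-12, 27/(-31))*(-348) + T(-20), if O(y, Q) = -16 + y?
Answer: 10144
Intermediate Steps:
T(p) = p**2
O(-12, 27/(-31))*(-348) + T(-20) = (-16 - 12)*(-348) + (-20)**2 = -28*(-348) + 400 = 9744 + 400 = 10144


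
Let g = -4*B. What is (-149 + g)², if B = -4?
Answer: 17689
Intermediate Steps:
g = 16 (g = -4*(-4) = 16)
(-149 + g)² = (-149 + 16)² = (-133)² = 17689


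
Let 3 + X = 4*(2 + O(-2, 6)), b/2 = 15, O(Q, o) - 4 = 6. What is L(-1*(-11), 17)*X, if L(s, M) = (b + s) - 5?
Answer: 1620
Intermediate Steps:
O(Q, o) = 10 (O(Q, o) = 4 + 6 = 10)
b = 30 (b = 2*15 = 30)
L(s, M) = 25 + s (L(s, M) = (30 + s) - 5 = 25 + s)
X = 45 (X = -3 + 4*(2 + 10) = -3 + 4*12 = -3 + 48 = 45)
L(-1*(-11), 17)*X = (25 - 1*(-11))*45 = (25 + 11)*45 = 36*45 = 1620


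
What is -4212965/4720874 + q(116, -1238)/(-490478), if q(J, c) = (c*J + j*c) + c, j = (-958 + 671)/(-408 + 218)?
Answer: -32626295274637/54992764897085 ≈ -0.59328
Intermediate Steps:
j = 287/190 (j = -287/(-190) = -287*(-1/190) = 287/190 ≈ 1.5105)
q(J, c) = 477*c/190 + J*c (q(J, c) = (c*J + 287*c/190) + c = (J*c + 287*c/190) + c = (287*c/190 + J*c) + c = 477*c/190 + J*c)
-4212965/4720874 + q(116, -1238)/(-490478) = -4212965/4720874 + ((1/190)*(-1238)*(477 + 190*116))/(-490478) = -4212965*1/4720874 + ((1/190)*(-1238)*(477 + 22040))*(-1/490478) = -4212965/4720874 + ((1/190)*(-1238)*22517)*(-1/490478) = -4212965/4720874 - 13938023/95*(-1/490478) = -4212965/4720874 + 13938023/46595410 = -32626295274637/54992764897085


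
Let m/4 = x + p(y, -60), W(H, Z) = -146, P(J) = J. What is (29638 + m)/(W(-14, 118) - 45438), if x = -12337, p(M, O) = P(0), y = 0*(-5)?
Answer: 9855/22792 ≈ 0.43239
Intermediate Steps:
y = 0
p(M, O) = 0
m = -49348 (m = 4*(-12337 + 0) = 4*(-12337) = -49348)
(29638 + m)/(W(-14, 118) - 45438) = (29638 - 49348)/(-146 - 45438) = -19710/(-45584) = -19710*(-1/45584) = 9855/22792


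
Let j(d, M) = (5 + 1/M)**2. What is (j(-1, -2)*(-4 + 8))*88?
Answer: 7128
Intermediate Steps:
(j(-1, -2)*(-4 + 8))*88 = (((1 + 5*(-2))**2/(-2)**2)*(-4 + 8))*88 = (((1 - 10)**2/4)*4)*88 = (((1/4)*(-9)**2)*4)*88 = (((1/4)*81)*4)*88 = ((81/4)*4)*88 = 81*88 = 7128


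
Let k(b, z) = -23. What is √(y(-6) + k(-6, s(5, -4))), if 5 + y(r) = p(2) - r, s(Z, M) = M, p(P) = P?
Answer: 2*I*√5 ≈ 4.4721*I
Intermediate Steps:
y(r) = -3 - r (y(r) = -5 + (2 - r) = -3 - r)
√(y(-6) + k(-6, s(5, -4))) = √((-3 - 1*(-6)) - 23) = √((-3 + 6) - 23) = √(3 - 23) = √(-20) = 2*I*√5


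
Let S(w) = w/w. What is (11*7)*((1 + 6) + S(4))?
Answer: 616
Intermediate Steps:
S(w) = 1
(11*7)*((1 + 6) + S(4)) = (11*7)*((1 + 6) + 1) = 77*(7 + 1) = 77*8 = 616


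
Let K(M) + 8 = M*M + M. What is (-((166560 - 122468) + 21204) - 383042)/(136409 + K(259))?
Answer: -448338/203741 ≈ -2.2005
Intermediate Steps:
K(M) = -8 + M + M**2 (K(M) = -8 + (M*M + M) = -8 + (M**2 + M) = -8 + (M + M**2) = -8 + M + M**2)
(-((166560 - 122468) + 21204) - 383042)/(136409 + K(259)) = (-((166560 - 122468) + 21204) - 383042)/(136409 + (-8 + 259 + 259**2)) = (-(44092 + 21204) - 383042)/(136409 + (-8 + 259 + 67081)) = (-1*65296 - 383042)/(136409 + 67332) = (-65296 - 383042)/203741 = -448338*1/203741 = -448338/203741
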